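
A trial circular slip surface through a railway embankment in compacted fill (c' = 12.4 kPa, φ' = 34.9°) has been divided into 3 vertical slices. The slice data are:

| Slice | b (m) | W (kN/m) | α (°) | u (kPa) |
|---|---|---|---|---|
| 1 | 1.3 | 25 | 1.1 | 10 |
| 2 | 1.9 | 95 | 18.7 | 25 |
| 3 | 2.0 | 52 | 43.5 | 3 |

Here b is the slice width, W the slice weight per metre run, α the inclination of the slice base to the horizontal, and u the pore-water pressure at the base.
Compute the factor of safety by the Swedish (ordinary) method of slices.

FS = 1.98

Ordinary method of slices: FS = Σ[c'·Δl_i + (W_i cosα_i − u_i·Δl_i)·tanφ'] / Σ W_i sinα_i, with Δl_i = b_i / cosα_i.
Slice 1: Δl = 1.3/cos1.1° = 1.300 m; N'_1 = 25·cos1.1° − 10·1.300 = 12.0; c'Δl = 16.12; W sinα = 0.5
Slice 2: Δl = 1.9/cos18.7° = 2.006 m; N'_2 = 95·cos18.7° − 25·2.006 = 39.8; c'Δl = 24.87; W sinα = 30.5
Slice 3: Δl = 2.0/cos43.5° = 2.757 m; N'_3 = 52·cos43.5° − 3·2.757 = 29.4; c'Δl = 34.19; W sinα = 35.8
Σc'Δl = 75.2 kN/m; ΣN' = 81.3 kN/m; ΣW sinα = 66.7 kN/m
Resisting = 75.2 + 81.3·tan34.9° = 75.2 + 56.7 = 131.9 kN/m
FS = 131.9 / 66.7 = 1.976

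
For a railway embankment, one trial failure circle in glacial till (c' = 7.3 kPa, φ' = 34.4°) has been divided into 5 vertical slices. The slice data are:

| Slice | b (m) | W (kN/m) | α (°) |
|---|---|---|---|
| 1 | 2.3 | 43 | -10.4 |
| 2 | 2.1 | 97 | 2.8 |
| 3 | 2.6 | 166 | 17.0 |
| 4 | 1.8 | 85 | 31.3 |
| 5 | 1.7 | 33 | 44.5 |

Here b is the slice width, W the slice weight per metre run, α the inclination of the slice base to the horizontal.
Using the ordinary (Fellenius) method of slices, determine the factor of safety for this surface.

Ordinary method of slices: FS = Σ[c'·Δl_i + (W_i cosα_i)·tanφ'] / Σ W_i sinα_i, with Δl_i = b_i / cosα_i.
Slice 1: Δl = 2.3/cos(-10.4°) = 2.338 m; N'_1 = 43·cos(-10.4°) = 42.3; c'Δl = 17.07; W sinα = -7.8
Slice 2: Δl = 2.1/cos2.8° = 2.103 m; N'_2 = 97·cos2.8° = 96.9; c'Δl = 15.35; W sinα = 4.7
Slice 3: Δl = 2.6/cos17.0° = 2.719 m; N'_3 = 166·cos17.0° = 158.7; c'Δl = 19.85; W sinα = 48.5
Slice 4: Δl = 1.8/cos31.3° = 2.107 m; N'_4 = 85·cos31.3° = 72.6; c'Δl = 15.38; W sinα = 44.2
Slice 5: Δl = 1.7/cos44.5° = 2.383 m; N'_5 = 33·cos44.5° = 23.5; c'Δl = 17.40; W sinα = 23.1
Σc'Δl = 85.0 kN/m; ΣN' = 394.1 kN/m; ΣW sinα = 112.8 kN/m
Resisting = 85.0 + 394.1·tan34.4° = 85.0 + 269.8 = 354.9 kN/m
FS = 354.9 / 112.8 = 3.146

FS = 3.15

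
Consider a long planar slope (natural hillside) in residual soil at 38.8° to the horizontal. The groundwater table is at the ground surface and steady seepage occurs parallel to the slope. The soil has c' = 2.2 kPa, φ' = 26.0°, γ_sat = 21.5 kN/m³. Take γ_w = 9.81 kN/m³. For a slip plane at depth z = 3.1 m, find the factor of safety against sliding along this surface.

With seepage parallel to the slope and the water table at the surface, the effective normal stress on the slip plane uses the buoyant unit weight γ' = γ_sat − γ_w while the driving shear stress uses γ_sat:
FS = [c' + γ' z cos²β tanφ'] / [γ_sat z sinβ cosβ]
γ' = 21.5 − 9.81 = 11.69 kN/m³
Numerator = 2.2 + 11.69·3.1·cos²38.8°·tan26.0° = 2.2 + 11.69·3.1·0.6074·0.4877 = 12.935 kPa
Denominator = 21.5·3.1·sin38.8°·cos38.8° = 21.5·3.1·0.6266·0.7793 = 32.548 kPa
FS = 12.935 / 32.548 = 0.397

FS = 0.40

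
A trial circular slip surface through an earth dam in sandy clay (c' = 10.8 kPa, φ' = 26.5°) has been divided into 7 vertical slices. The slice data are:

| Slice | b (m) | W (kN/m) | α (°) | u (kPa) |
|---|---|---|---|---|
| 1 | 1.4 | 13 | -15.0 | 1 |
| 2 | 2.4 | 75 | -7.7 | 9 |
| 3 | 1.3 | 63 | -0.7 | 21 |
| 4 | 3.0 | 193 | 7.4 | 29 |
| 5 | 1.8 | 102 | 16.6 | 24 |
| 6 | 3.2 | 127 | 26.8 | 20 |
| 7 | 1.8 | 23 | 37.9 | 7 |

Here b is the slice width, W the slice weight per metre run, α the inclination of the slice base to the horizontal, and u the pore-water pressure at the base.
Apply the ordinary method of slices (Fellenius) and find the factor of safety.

FS = 2.89

Ordinary method of slices: FS = Σ[c'·Δl_i + (W_i cosα_i − u_i·Δl_i)·tanφ'] / Σ W_i sinα_i, with Δl_i = b_i / cosα_i.
Slice 1: Δl = 1.4/cos(-15.0°) = 1.449 m; N'_1 = 13·cos(-15.0°) − 1·1.449 = 11.1; c'Δl = 15.65; W sinα = -3.4
Slice 2: Δl = 2.4/cos(-7.7°) = 2.422 m; N'_2 = 75·cos(-7.7°) − 9·2.422 = 52.5; c'Δl = 26.16; W sinα = -10.0
Slice 3: Δl = 1.3/cos(-0.7°) = 1.300 m; N'_3 = 63·cos(-0.7°) − 21·1.300 = 35.7; c'Δl = 14.04; W sinα = -0.8
Slice 4: Δl = 3.0/cos7.4° = 3.025 m; N'_4 = 193·cos7.4° − 29·3.025 = 103.7; c'Δl = 32.67; W sinα = 24.9
Slice 5: Δl = 1.8/cos16.6° = 1.878 m; N'_5 = 102·cos16.6° − 24·1.878 = 52.7; c'Δl = 20.29; W sinα = 29.1
Slice 6: Δl = 3.2/cos26.8° = 3.585 m; N'_6 = 127·cos26.8° − 20·3.585 = 41.7; c'Δl = 38.72; W sinα = 57.3
Slice 7: Δl = 1.8/cos37.9° = 2.281 m; N'_7 = 23·cos37.9° − 7·2.281 = 2.2; c'Δl = 24.64; W sinα = 14.1
Σc'Δl = 172.2 kN/m; ΣN' = 299.5 kN/m; ΣW sinα = 111.2 kN/m
Resisting = 172.2 + 299.5·tan26.5° = 172.2 + 149.3 = 321.5 kN/m
FS = 321.5 / 111.2 = 2.891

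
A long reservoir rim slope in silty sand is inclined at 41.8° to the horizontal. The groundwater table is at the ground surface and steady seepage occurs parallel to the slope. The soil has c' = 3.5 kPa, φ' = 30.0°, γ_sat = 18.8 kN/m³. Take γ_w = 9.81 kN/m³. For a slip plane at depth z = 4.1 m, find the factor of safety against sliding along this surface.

With seepage parallel to the slope and the water table at the surface, the effective normal stress on the slip plane uses the buoyant unit weight γ' = γ_sat − γ_w while the driving shear stress uses γ_sat:
FS = [c' + γ' z cos²β tanφ'] / [γ_sat z sinβ cosβ]
γ' = 18.8 − 9.81 = 8.99 kN/m³
Numerator = 3.5 + 8.99·4.1·cos²41.8°·tan30.0° = 3.5 + 8.99·4.1·0.5557·0.5774 = 15.326 kPa
Denominator = 18.8·4.1·sin41.8°·cos41.8° = 18.8·4.1·0.6665·0.7455 = 38.300 kPa
FS = 15.326 / 38.300 = 0.400

FS = 0.40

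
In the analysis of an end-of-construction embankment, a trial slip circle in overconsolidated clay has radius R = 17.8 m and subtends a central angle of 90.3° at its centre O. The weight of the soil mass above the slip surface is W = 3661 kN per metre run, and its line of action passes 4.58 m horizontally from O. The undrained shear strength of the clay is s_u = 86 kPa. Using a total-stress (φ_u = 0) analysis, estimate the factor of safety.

FS = 2.56

Taking moments about the centre O, the resisting moment is provided by the undrained shear strength acting along the arc:
Arc length L_a = R·θ = 17.8·(90.3°·π/180) = 17.8·1.5760 = 28.05 m
M_R = s_u·L_a·R = 86·28.05·17.8 = 42944.1 kN·m/m
M_D = W·d = 3661·4.58 = 16767.4 kN·m/m
FS = M_R / M_D = 42944.1 / 16767.4 = 2.561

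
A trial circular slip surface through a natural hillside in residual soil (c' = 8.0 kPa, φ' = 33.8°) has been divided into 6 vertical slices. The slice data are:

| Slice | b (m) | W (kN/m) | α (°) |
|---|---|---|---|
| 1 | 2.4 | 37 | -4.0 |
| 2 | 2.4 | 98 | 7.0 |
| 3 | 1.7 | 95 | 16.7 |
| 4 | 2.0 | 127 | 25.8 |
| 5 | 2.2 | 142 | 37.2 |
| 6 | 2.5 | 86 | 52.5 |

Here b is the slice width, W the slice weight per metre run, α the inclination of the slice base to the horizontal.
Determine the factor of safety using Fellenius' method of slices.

Ordinary method of slices: FS = Σ[c'·Δl_i + (W_i cosα_i)·tanφ'] / Σ W_i sinα_i, with Δl_i = b_i / cosα_i.
Slice 1: Δl = 2.4/cos(-4.0°) = 2.406 m; N'_1 = 37·cos(-4.0°) = 36.9; c'Δl = 19.25; W sinα = -2.6
Slice 2: Δl = 2.4/cos7.0° = 2.418 m; N'_2 = 98·cos7.0° = 97.3; c'Δl = 19.34; W sinα = 11.9
Slice 3: Δl = 1.7/cos16.7° = 1.775 m; N'_3 = 95·cos16.7° = 91.0; c'Δl = 14.20; W sinα = 27.3
Slice 4: Δl = 2.0/cos25.8° = 2.221 m; N'_4 = 127·cos25.8° = 114.3; c'Δl = 17.77; W sinα = 55.3
Slice 5: Δl = 2.2/cos37.2° = 2.762 m; N'_5 = 142·cos37.2° = 113.1; c'Δl = 22.10; W sinα = 85.9
Slice 6: Δl = 2.5/cos52.5° = 4.107 m; N'_6 = 86·cos52.5° = 52.4; c'Δl = 32.85; W sinα = 68.2
Σc'Δl = 125.5 kN/m; ΣN' = 505.0 kN/m; ΣW sinα = 246.0 kN/m
Resisting = 125.5 + 505.0·tan33.8° = 125.5 + 338.1 = 463.6 kN/m
FS = 463.6 / 246.0 = 1.884

FS = 1.88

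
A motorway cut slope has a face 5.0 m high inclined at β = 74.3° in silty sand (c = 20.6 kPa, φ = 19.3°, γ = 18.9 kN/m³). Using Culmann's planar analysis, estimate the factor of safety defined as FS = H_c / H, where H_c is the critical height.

H_c = (4c/γ) · sinβ cosφ / [1 − cos(β − φ)]
    = (4·20.6/18.9) · sin74.3°·cos19.3° / [1 − cos55.0°]
    = 4.360 · 0.9086 / 0.4264 = 9.29 m
FS = H_c / H = 9.29 / 5.0 = 1.858

FS = 1.86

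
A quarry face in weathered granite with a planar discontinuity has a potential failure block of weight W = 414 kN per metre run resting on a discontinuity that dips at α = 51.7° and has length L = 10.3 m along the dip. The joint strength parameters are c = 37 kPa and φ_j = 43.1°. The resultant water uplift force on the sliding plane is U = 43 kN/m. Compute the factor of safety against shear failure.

Resolving the block weight along and normal to the plane and applying the Mohr–Coulomb strength on the joint:
N' = W cosα − U = 414·cos51.7° − 43 = 213.6 kN/m
Driving force T = W sinα = 414·sin51.7° = 324.9 kN/m
Resisting force R = c·L + N'·tanφ_j = 37·10.3 + 213.6·tan43.1° = 381.1 + 199.9 = 581.0 kN/m
FS = R / T = 581.0 / 324.9 = 1.788

FS = 1.79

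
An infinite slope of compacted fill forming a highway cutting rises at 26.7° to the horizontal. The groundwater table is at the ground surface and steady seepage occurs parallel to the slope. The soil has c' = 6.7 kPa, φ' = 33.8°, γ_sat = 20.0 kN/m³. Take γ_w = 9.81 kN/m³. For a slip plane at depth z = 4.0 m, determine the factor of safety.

FS = 0.89

With seepage parallel to the slope and the water table at the surface, the effective normal stress on the slip plane uses the buoyant unit weight γ' = γ_sat − γ_w while the driving shear stress uses γ_sat:
FS = [c' + γ' z cos²β tanφ'] / [γ_sat z sinβ cosβ]
γ' = 20.0 − 9.81 = 10.19 kN/m³
Numerator = 6.7 + 10.19·4.0·cos²26.7°·tan33.8° = 6.7 + 10.19·4.0·0.7981·0.6694 = 28.478 kPa
Denominator = 20.0·4.0·sin26.7°·cos26.7° = 20.0·4.0·0.4493·0.8934 = 32.113 kPa
FS = 28.478 / 32.113 = 0.887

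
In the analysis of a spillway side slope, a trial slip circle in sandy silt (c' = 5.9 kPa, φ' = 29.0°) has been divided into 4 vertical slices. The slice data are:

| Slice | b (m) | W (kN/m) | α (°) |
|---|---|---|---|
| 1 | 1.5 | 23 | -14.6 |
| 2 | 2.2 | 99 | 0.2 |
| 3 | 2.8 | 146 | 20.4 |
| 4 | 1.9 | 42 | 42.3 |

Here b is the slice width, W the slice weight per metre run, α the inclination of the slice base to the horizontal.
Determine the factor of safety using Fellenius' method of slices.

FS = 2.92

Ordinary method of slices: FS = Σ[c'·Δl_i + (W_i cosα_i)·tanφ'] / Σ W_i sinα_i, with Δl_i = b_i / cosα_i.
Slice 1: Δl = 1.5/cos(-14.6°) = 1.550 m; N'_1 = 23·cos(-14.6°) = 22.3; c'Δl = 9.15; W sinα = -5.8
Slice 2: Δl = 2.2/cos0.2° = 2.200 m; N'_2 = 99·cos0.2° = 99.0; c'Δl = 12.98; W sinα = 0.3
Slice 3: Δl = 2.8/cos20.4° = 2.987 m; N'_3 = 146·cos20.4° = 136.8; c'Δl = 17.63; W sinα = 50.9
Slice 4: Δl = 1.9/cos42.3° = 2.569 m; N'_4 = 42·cos42.3° = 31.1; c'Δl = 15.16; W sinα = 28.3
Σc'Δl = 54.9 kN/m; ΣN' = 289.2 kN/m; ΣW sinα = 73.7 kN/m
Resisting = 54.9 + 289.2·tan29.0° = 54.9 + 160.3 = 215.2 kN/m
FS = 215.2 / 73.7 = 2.920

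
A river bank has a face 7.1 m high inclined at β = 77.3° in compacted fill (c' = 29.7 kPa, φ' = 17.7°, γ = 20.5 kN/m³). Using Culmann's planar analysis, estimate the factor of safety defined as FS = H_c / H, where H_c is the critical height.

H_c = (4c'/γ) · sinβ cosφ' / [1 − cos(β − φ')]
    = (4·29.7/20.5) · sin77.3°·cos17.7° / [1 − cos59.6°]
    = 5.795 · 0.9294 / 0.4940 = 10.90 m
FS = H_c / H = 10.90 / 7.1 = 1.536

FS = 1.54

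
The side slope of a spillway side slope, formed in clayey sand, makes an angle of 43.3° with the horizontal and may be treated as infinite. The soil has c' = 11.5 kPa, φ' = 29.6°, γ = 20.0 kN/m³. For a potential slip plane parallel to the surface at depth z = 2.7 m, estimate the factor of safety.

FS = 1.03

For an infinite slope with a slip plane parallel to the surface (no pore pressure): FS = [c' + γz cos²β tanφ'] / [γz sinβ cosβ].
γz = 20.0·2.7 = 54.00 kN/m²
Numerator = 11.5 + 54.00·cos²43.3°·tan29.6° = 11.5 + 54.00·0.5297·0.5681 = 27.748 kPa
Denominator = 54.00·sin43.3°·cos43.3° = 54.00·0.6858·0.7278 = 26.952 kPa
FS = 27.748 / 26.952 = 1.030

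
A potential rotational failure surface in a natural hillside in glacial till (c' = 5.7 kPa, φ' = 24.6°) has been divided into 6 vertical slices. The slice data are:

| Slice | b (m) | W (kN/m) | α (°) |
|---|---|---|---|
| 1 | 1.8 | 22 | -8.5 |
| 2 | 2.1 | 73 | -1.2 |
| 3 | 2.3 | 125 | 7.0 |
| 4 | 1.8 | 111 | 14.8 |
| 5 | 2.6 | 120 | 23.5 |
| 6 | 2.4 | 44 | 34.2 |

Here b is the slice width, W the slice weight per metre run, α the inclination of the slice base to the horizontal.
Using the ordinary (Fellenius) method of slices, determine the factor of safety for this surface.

FS = 2.65

Ordinary method of slices: FS = Σ[c'·Δl_i + (W_i cosα_i)·tanφ'] / Σ W_i sinα_i, with Δl_i = b_i / cosα_i.
Slice 1: Δl = 1.8/cos(-8.5°) = 1.820 m; N'_1 = 22·cos(-8.5°) = 21.8; c'Δl = 10.37; W sinα = -3.3
Slice 2: Δl = 2.1/cos(-1.2°) = 2.100 m; N'_2 = 73·cos(-1.2°) = 73.0; c'Δl = 11.97; W sinα = -1.5
Slice 3: Δl = 2.3/cos7.0° = 2.317 m; N'_3 = 125·cos7.0° = 124.1; c'Δl = 13.21; W sinα = 15.2
Slice 4: Δl = 1.8/cos14.8° = 1.862 m; N'_4 = 111·cos14.8° = 107.3; c'Δl = 10.61; W sinα = 28.4
Slice 5: Δl = 2.6/cos23.5° = 2.835 m; N'_5 = 120·cos23.5° = 110.0; c'Δl = 16.16; W sinα = 47.8
Slice 6: Δl = 2.4/cos34.2° = 2.902 m; N'_6 = 44·cos34.2° = 36.4; c'Δl = 16.54; W sinα = 24.7
Σc'Δl = 78.9 kN/m; ΣN' = 472.6 kN/m; ΣW sinα = 111.4 kN/m
Resisting = 78.9 + 472.6·tan24.6° = 78.9 + 216.4 = 295.2 kN/m
FS = 295.2 / 111.4 = 2.650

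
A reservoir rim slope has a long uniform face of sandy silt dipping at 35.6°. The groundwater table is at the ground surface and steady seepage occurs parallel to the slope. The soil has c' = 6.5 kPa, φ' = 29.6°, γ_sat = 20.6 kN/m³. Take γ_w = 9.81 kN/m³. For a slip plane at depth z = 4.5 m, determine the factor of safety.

FS = 0.56

With seepage parallel to the slope and the water table at the surface, the effective normal stress on the slip plane uses the buoyant unit weight γ' = γ_sat − γ_w while the driving shear stress uses γ_sat:
FS = [c' + γ' z cos²β tanφ'] / [γ_sat z sinβ cosβ]
γ' = 20.6 − 9.81 = 10.79 kN/m³
Numerator = 6.5 + 10.79·4.5·cos²35.6°·tan29.6° = 6.5 + 10.79·4.5·0.6611·0.5681 = 24.736 kPa
Denominator = 20.6·4.5·sin35.6°·cos35.6° = 20.6·4.5·0.5821·0.8131 = 43.877 kPa
FS = 24.736 / 43.877 = 0.564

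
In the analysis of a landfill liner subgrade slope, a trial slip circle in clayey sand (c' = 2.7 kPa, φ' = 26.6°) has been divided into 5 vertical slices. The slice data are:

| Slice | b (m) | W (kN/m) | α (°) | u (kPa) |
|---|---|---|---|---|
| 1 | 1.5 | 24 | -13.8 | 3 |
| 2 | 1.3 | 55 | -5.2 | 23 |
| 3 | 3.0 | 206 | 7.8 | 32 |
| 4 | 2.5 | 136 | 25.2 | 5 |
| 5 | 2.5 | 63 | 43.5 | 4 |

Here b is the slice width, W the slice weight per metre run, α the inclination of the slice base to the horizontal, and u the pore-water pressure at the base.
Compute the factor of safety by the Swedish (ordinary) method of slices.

FS = 1.51

Ordinary method of slices: FS = Σ[c'·Δl_i + (W_i cosα_i − u_i·Δl_i)·tanφ'] / Σ W_i sinα_i, with Δl_i = b_i / cosα_i.
Slice 1: Δl = 1.5/cos(-13.8°) = 1.545 m; N'_1 = 24·cos(-13.8°) − 3·1.545 = 18.7; c'Δl = 4.17; W sinα = -5.7
Slice 2: Δl = 1.3/cos(-5.2°) = 1.305 m; N'_2 = 55·cos(-5.2°) − 23·1.305 = 24.8; c'Δl = 3.52; W sinα = -5.0
Slice 3: Δl = 3.0/cos7.8° = 3.028 m; N'_3 = 206·cos7.8° − 32·3.028 = 107.2; c'Δl = 8.18; W sinα = 28.0
Slice 4: Δl = 2.5/cos25.2° = 2.763 m; N'_4 = 136·cos25.2° − 5·2.763 = 109.2; c'Δl = 7.46; W sinα = 57.9
Slice 5: Δl = 2.5/cos43.5° = 3.446 m; N'_5 = 63·cos43.5° − 4·3.446 = 31.9; c'Δl = 9.31; W sinα = 43.4
Σc'Δl = 32.6 kN/m; ΣN' = 291.8 kN/m; ΣW sinα = 118.5 kN/m
Resisting = 32.6 + 291.8·tan26.6° = 32.6 + 146.1 = 178.7 kN/m
FS = 178.7 / 118.5 = 1.508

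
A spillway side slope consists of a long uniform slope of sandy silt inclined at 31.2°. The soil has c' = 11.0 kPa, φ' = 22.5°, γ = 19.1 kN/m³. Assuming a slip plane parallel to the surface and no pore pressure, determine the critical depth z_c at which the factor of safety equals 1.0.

Setting FS = 1.00 in FS = [c' + γz cos²β tanφ'] / [γz sinβ cosβ] and solving for z:
z = c' / [γ cosβ (FS·sinβ − cosβ·tanφ')]
  = 11.0 / [19.1·cos31.2°·(1.00·sin31.2° − cos31.2°·tan22.5°)]
  = 11.0 / [19.1·0.8554·(1.00·0.5180 − 0.8554·0.4142)]
  = 11.0 / 2.6748 = 4.112 m

z_c = 4.11 m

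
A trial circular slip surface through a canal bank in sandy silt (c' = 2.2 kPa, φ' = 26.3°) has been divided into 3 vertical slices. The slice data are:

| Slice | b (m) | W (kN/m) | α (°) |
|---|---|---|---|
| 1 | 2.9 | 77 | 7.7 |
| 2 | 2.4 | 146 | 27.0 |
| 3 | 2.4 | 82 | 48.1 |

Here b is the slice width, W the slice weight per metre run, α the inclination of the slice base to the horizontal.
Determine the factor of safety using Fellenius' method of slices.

FS = 1.09

Ordinary method of slices: FS = Σ[c'·Δl_i + (W_i cosα_i)·tanφ'] / Σ W_i sinα_i, with Δl_i = b_i / cosα_i.
Slice 1: Δl = 2.9/cos7.7° = 2.926 m; N'_1 = 77·cos7.7° = 76.3; c'Δl = 6.44; W sinα = 10.3
Slice 2: Δl = 2.4/cos27.0° = 2.694 m; N'_2 = 146·cos27.0° = 130.1; c'Δl = 5.93; W sinα = 66.3
Slice 3: Δl = 2.4/cos48.1° = 3.594 m; N'_3 = 82·cos48.1° = 54.8; c'Δl = 7.91; W sinα = 61.0
Σc'Δl = 20.3 kN/m; ΣN' = 261.2 kN/m; ΣW sinα = 137.6 kN/m
Resisting = 20.3 + 261.2·tan26.3° = 20.3 + 129.1 = 149.3 kN/m
FS = 149.3 / 137.6 = 1.085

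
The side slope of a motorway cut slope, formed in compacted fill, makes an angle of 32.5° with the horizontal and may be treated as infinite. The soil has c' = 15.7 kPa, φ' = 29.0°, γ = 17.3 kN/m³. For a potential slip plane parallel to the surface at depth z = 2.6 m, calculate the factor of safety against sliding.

FS = 1.64

For an infinite slope with a slip plane parallel to the surface (no pore pressure): FS = [c' + γz cos²β tanφ'] / [γz sinβ cosβ].
γz = 17.3·2.6 = 44.98 kN/m²
Numerator = 15.7 + 44.98·cos²32.5°·tan29.0° = 15.7 + 44.98·0.7113·0.5543 = 33.435 kPa
Denominator = 44.98·sin32.5°·cos32.5° = 44.98·0.5373·0.8434 = 20.383 kPa
FS = 33.435 / 20.383 = 1.640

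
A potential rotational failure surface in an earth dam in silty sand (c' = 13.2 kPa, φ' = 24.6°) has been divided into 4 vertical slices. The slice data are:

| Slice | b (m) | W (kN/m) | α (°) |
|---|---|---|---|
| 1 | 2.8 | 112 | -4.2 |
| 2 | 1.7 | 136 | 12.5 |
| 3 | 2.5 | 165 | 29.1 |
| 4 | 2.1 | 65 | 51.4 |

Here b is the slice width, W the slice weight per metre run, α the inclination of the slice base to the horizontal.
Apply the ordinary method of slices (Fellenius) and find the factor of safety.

Ordinary method of slices: FS = Σ[c'·Δl_i + (W_i cosα_i)·tanφ'] / Σ W_i sinα_i, with Δl_i = b_i / cosα_i.
Slice 1: Δl = 2.8/cos(-4.2°) = 2.808 m; N'_1 = 112·cos(-4.2°) = 111.7; c'Δl = 37.06; W sinα = -8.2
Slice 2: Δl = 1.7/cos12.5° = 1.741 m; N'_2 = 136·cos12.5° = 132.8; c'Δl = 22.98; W sinα = 29.4
Slice 3: Δl = 2.5/cos29.1° = 2.861 m; N'_3 = 165·cos29.1° = 144.2; c'Δl = 37.77; W sinα = 80.2
Slice 4: Δl = 2.1/cos51.4° = 3.366 m; N'_4 = 65·cos51.4° = 40.6; c'Δl = 44.43; W sinα = 50.8
Σc'Δl = 142.2 kN/m; ΣN' = 429.2 kN/m; ΣW sinα = 152.3 kN/m
Resisting = 142.2 + 429.2·tan24.6° = 142.2 + 196.5 = 338.7 kN/m
FS = 338.7 / 152.3 = 2.225

FS = 2.22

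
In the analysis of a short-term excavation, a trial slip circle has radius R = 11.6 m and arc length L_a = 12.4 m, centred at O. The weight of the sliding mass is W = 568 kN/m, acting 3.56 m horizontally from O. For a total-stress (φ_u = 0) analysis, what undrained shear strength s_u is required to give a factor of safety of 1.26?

s_u = 17.7 kPa

FS = s_u·L_a·R / (W·d), so s_u = FS·W·d / (L_a·R).
s_u = 1.26·568·3.56 / (12.40·11.6) = 2547.8 / 143.84 = 17.71 kPa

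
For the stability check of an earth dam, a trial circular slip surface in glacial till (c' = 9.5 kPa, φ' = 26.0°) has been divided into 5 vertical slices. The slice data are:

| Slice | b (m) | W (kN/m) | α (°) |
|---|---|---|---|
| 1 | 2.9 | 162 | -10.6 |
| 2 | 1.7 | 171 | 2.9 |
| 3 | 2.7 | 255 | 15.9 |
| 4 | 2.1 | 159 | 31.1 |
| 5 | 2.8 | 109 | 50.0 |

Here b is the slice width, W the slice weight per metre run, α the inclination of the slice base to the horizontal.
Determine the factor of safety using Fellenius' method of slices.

Ordinary method of slices: FS = Σ[c'·Δl_i + (W_i cosα_i)·tanφ'] / Σ W_i sinα_i, with Δl_i = b_i / cosα_i.
Slice 1: Δl = 2.9/cos(-10.6°) = 2.950 m; N'_1 = 162·cos(-10.6°) = 159.2; c'Δl = 28.03; W sinα = -29.8
Slice 2: Δl = 1.7/cos2.9° = 1.702 m; N'_2 = 171·cos2.9° = 170.8; c'Δl = 16.17; W sinα = 8.7
Slice 3: Δl = 2.7/cos15.9° = 2.807 m; N'_3 = 255·cos15.9° = 245.2; c'Δl = 26.67; W sinα = 69.9
Slice 4: Δl = 2.1/cos31.1° = 2.453 m; N'_4 = 159·cos31.1° = 136.1; c'Δl = 23.30; W sinα = 82.1
Slice 5: Δl = 2.8/cos50.0° = 4.356 m; N'_5 = 109·cos50.0° = 70.1; c'Δl = 41.38; W sinα = 83.5
Σc'Δl = 135.6 kN/m; ΣN' = 781.5 kN/m; ΣW sinα = 214.3 kN/m
Resisting = 135.6 + 781.5·tan26.0° = 135.6 + 381.1 = 516.7 kN/m
FS = 516.7 / 214.3 = 2.411

FS = 2.41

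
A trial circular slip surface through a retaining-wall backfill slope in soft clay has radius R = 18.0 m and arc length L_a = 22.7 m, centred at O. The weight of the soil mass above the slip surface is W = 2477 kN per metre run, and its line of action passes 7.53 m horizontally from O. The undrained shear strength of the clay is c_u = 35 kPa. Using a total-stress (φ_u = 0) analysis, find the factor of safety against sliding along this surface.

Taking moments about the centre O, the resisting moment is provided by the undrained shear strength acting along the arc:
M_R = c_u·L_a·R = 35·22.70·18.0 = 14301.0 kN·m/m
M_D = W·d = 2477·7.53 = 18651.8 kN·m/m
FS = M_R / M_D = 14301.0 / 18651.8 = 0.767

FS = 0.77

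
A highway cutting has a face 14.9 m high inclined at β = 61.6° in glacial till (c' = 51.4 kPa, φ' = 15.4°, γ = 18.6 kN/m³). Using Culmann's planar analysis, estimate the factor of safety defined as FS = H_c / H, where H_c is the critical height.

FS = 2.04

H_c = (4c'/γ) · sinβ cosφ' / [1 − cos(β − φ')]
    = (4·51.4/18.6) · sin61.6°·cos15.4° / [1 − cos46.2°]
    = 11.054 · 0.8481 / 0.3079 = 30.45 m
FS = H_c / H = 30.45 / 14.9 = 2.044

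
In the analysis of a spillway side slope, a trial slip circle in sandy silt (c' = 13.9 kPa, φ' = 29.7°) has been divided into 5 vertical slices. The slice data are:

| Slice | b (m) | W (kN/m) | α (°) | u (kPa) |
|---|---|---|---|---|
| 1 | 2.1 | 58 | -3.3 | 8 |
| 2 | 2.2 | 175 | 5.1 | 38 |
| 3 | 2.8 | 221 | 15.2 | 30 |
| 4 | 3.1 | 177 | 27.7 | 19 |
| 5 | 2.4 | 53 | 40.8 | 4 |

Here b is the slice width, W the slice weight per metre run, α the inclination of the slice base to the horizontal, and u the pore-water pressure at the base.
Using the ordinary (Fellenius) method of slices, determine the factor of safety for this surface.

FS = 2.18

Ordinary method of slices: FS = Σ[c'·Δl_i + (W_i cosα_i − u_i·Δl_i)·tanφ'] / Σ W_i sinα_i, with Δl_i = b_i / cosα_i.
Slice 1: Δl = 2.1/cos(-3.3°) = 2.103 m; N'_1 = 58·cos(-3.3°) − 8·2.103 = 41.1; c'Δl = 29.24; W sinα = -3.3
Slice 2: Δl = 2.2/cos5.1° = 2.209 m; N'_2 = 175·cos5.1° − 38·2.209 = 90.4; c'Δl = 30.70; W sinα = 15.6
Slice 3: Δl = 2.8/cos15.2° = 2.902 m; N'_3 = 221·cos15.2° − 30·2.902 = 126.2; c'Δl = 40.33; W sinα = 57.9
Slice 4: Δl = 3.1/cos27.7° = 3.501 m; N'_4 = 177·cos27.7° − 19·3.501 = 90.2; c'Δl = 48.67; W sinα = 82.3
Slice 5: Δl = 2.4/cos40.8° = 3.170 m; N'_5 = 53·cos40.8° − 4·3.170 = 27.4; c'Δl = 44.07; W sinα = 34.6
Σc'Δl = 193.0 kN/m; ΣN' = 375.3 kN/m; ΣW sinα = 187.1 kN/m
Resisting = 193.0 + 375.3·tan29.7° = 193.0 + 214.1 = 407.1 kN/m
FS = 407.1 / 187.1 = 2.176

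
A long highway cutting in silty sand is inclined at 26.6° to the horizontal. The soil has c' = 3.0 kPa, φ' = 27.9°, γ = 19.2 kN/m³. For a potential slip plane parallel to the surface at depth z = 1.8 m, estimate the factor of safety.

For an infinite slope with a slip plane parallel to the surface (no pore pressure): FS = [c' + γz cos²β tanφ'] / [γz sinβ cosβ].
γz = 19.2·1.8 = 34.56 kN/m²
Numerator = 3.0 + 34.56·cos²26.6°·tan27.9° = 3.0 + 34.56·0.7995·0.5295 = 17.630 kPa
Denominator = 34.56·sin26.6°·cos26.6° = 34.56·0.4478·0.8942 = 13.837 kPa
FS = 17.630 / 13.837 = 1.274

FS = 1.27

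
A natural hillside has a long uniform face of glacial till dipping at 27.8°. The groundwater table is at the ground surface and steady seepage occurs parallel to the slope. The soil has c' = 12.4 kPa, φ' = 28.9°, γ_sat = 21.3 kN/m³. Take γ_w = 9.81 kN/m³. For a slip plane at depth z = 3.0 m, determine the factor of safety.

With seepage parallel to the slope and the water table at the surface, the effective normal stress on the slip plane uses the buoyant unit weight γ' = γ_sat − γ_w while the driving shear stress uses γ_sat:
FS = [c' + γ' z cos²β tanφ'] / [γ_sat z sinβ cosβ]
γ' = 21.3 − 9.81 = 11.49 kN/m³
Numerator = 12.4 + 11.49·3.0·cos²27.8°·tan28.9° = 12.4 + 11.49·3.0·0.7825·0.5520 = 27.289 kPa
Denominator = 21.3·3.0·sin27.8°·cos27.8° = 21.3·3.0·0.4664·0.8846 = 26.362 kPa
FS = 27.289 / 26.362 = 1.035

FS = 1.04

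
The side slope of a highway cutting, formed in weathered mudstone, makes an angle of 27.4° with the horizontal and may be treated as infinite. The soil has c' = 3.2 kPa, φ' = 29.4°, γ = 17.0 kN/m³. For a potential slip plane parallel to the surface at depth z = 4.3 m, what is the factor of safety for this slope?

For an infinite slope with a slip plane parallel to the surface (no pore pressure): FS = [c' + γz cos²β tanφ'] / [γz sinβ cosβ].
γz = 17.0·4.3 = 73.10 kN/m²
Numerator = 3.2 + 73.10·cos²27.4°·tan29.4° = 3.2 + 73.10·0.7882·0.5635 = 35.666 kPa
Denominator = 73.10·sin27.4°·cos27.4° = 73.10·0.4602·0.8878 = 29.867 kPa
FS = 35.666 / 29.867 = 1.194

FS = 1.19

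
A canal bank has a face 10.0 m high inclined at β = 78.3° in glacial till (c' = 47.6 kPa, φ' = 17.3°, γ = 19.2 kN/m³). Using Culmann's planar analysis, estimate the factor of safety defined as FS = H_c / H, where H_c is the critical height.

FS = 1.80

H_c = (4c'/γ) · sinβ cosφ' / [1 − cos(β − φ')]
    = (4·47.6/19.2) · sin78.3°·cos17.3° / [1 − cos61.0°]
    = 9.917 · 0.9349 / 0.5152 = 18.00 m
FS = H_c / H = 18.00 / 10.0 = 1.800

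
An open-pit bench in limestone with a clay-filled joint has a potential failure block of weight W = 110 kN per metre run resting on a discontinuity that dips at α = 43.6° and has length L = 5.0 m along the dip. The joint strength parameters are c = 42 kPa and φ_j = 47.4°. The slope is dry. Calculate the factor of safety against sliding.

Resolving the block weight along and normal to the plane and applying the Mohr–Coulomb strength on the joint:
N' = W cosα = 110·cos43.6° = 79.7 kN/m
Driving force T = W sinα = 110·sin43.6° = 75.9 kN/m
Resisting force R = c·L + N'·tanφ_j = 42·5.0 + 79.7·tan47.4° = 210.0 + 86.6 = 296.6 kN/m
FS = R / T = 296.6 / 75.9 = 3.910

FS = 3.91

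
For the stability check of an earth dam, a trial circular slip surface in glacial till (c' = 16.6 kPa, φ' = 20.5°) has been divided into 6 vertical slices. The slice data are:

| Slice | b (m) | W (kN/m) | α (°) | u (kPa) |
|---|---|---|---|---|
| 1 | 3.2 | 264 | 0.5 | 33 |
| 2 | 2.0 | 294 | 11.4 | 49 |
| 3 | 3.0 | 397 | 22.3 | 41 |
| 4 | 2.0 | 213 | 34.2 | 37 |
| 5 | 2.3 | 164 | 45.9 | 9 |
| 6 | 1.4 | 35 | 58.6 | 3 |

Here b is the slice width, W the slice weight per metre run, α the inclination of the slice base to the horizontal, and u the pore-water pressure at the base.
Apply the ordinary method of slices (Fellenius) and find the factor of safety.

FS = 1.18

Ordinary method of slices: FS = Σ[c'·Δl_i + (W_i cosα_i − u_i·Δl_i)·tanφ'] / Σ W_i sinα_i, with Δl_i = b_i / cosα_i.
Slice 1: Δl = 3.2/cos0.5° = 3.200 m; N'_1 = 264·cos0.5° − 33·3.200 = 158.4; c'Δl = 53.12; W sinα = 2.3
Slice 2: Δl = 2.0/cos11.4° = 2.040 m; N'_2 = 294·cos11.4° − 49·2.040 = 188.2; c'Δl = 33.87; W sinα = 58.1
Slice 3: Δl = 3.0/cos22.3° = 3.243 m; N'_3 = 397·cos22.3° − 41·3.243 = 234.4; c'Δl = 53.83; W sinα = 150.6
Slice 4: Δl = 2.0/cos34.2° = 2.418 m; N'_4 = 213·cos34.2° − 37·2.418 = 86.7; c'Δl = 40.14; W sinα = 119.7
Slice 5: Δl = 2.3/cos45.9° = 3.305 m; N'_5 = 164·cos45.9° − 9·3.305 = 84.4; c'Δl = 54.86; W sinα = 117.8
Slice 6: Δl = 1.4/cos58.6° = 2.687 m; N'_6 = 35·cos58.6° − 3·2.687 = 10.2; c'Δl = 44.61; W sinα = 29.9
Σc'Δl = 280.4 kN/m; ΣN' = 762.2 kN/m; ΣW sinα = 478.4 kN/m
Resisting = 280.4 + 762.2·tan20.5° = 280.4 + 285.0 = 565.4 kN/m
FS = 565.4 / 478.4 = 1.182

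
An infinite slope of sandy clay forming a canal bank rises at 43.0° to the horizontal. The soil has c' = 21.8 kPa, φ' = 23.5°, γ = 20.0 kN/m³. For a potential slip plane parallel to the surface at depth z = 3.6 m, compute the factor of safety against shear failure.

FS = 1.07

For an infinite slope with a slip plane parallel to the surface (no pore pressure): FS = [c' + γz cos²β tanφ'] / [γz sinβ cosβ].
γz = 20.0·3.6 = 72.00 kN/m²
Numerator = 21.8 + 72.00·cos²43.0°·tan23.5° = 21.8 + 72.00·0.5349·0.4348 = 38.545 kPa
Denominator = 72.00·sin43.0°·cos43.0° = 72.00·0.6820·0.7314 = 35.912 kPa
FS = 38.545 / 35.912 = 1.073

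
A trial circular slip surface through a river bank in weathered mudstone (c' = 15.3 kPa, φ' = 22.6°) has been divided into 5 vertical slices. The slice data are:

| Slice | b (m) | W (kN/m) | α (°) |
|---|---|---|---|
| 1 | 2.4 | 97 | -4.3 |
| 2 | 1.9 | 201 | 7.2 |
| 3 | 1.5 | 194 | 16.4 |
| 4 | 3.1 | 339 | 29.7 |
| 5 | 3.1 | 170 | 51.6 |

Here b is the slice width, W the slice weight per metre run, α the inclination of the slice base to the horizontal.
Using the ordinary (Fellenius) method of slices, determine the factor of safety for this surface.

Ordinary method of slices: FS = Σ[c'·Δl_i + (W_i cosα_i)·tanφ'] / Σ W_i sinα_i, with Δl_i = b_i / cosα_i.
Slice 1: Δl = 2.4/cos(-4.3°) = 2.407 m; N'_1 = 97·cos(-4.3°) = 96.7; c'Δl = 36.82; W sinα = -7.3
Slice 2: Δl = 1.9/cos7.2° = 1.915 m; N'_2 = 201·cos7.2° = 199.4; c'Δl = 29.30; W sinα = 25.2
Slice 3: Δl = 1.5/cos16.4° = 1.564 m; N'_3 = 194·cos16.4° = 186.1; c'Δl = 23.92; W sinα = 54.8
Slice 4: Δl = 3.1/cos29.7° = 3.569 m; N'_4 = 339·cos29.7° = 294.5; c'Δl = 54.60; W sinα = 168.0
Slice 5: Δl = 3.1/cos51.6° = 4.991 m; N'_5 = 170·cos51.6° = 105.6; c'Δl = 76.36; W sinα = 133.2
Σc'Δl = 221.0 kN/m; ΣN' = 882.3 kN/m; ΣW sinα = 373.9 kN/m
Resisting = 221.0 + 882.3·tan22.6° = 221.0 + 367.3 = 588.3 kN/m
FS = 588.3 / 373.9 = 1.573

FS = 1.57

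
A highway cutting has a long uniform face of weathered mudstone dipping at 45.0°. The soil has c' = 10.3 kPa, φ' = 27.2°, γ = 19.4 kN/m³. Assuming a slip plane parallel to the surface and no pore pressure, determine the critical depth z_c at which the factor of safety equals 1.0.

Setting FS = 1.00 in FS = [c' + γz cos²β tanφ'] / [γz sinβ cosβ] and solving for z:
z = c' / [γ cosβ (FS·sinβ − cosβ·tanφ')]
  = 10.3 / [19.4·cos45.0°·(1.00·sin45.0° − cos45.0°·tan27.2°)]
  = 10.3 / [19.4·0.7071·(1.00·0.7071 − 0.7071·0.5139)]
  = 10.3 / 4.7149 = 2.185 m

z_c = 2.18 m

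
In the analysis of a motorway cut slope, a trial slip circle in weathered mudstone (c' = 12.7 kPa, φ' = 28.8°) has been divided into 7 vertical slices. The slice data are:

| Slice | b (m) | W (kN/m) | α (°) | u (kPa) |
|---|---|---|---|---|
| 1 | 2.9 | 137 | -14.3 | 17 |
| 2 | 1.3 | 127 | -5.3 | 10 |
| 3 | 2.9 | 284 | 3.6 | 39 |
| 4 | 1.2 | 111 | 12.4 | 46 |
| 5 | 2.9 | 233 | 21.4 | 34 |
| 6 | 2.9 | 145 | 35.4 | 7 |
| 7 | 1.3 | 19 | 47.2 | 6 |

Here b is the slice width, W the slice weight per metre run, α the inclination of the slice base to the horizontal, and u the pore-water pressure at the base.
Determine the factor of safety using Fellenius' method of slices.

Ordinary method of slices: FS = Σ[c'·Δl_i + (W_i cosα_i − u_i·Δl_i)·tanφ'] / Σ W_i sinα_i, with Δl_i = b_i / cosα_i.
Slice 1: Δl = 2.9/cos(-14.3°) = 2.993 m; N'_1 = 137·cos(-14.3°) − 17·2.993 = 81.9; c'Δl = 38.01; W sinα = -33.8
Slice 2: Δl = 1.3/cos(-5.3°) = 1.306 m; N'_2 = 127·cos(-5.3°) − 10·1.306 = 113.4; c'Δl = 16.58; W sinα = -11.7
Slice 3: Δl = 2.9/cos3.6° = 2.906 m; N'_3 = 284·cos3.6° − 39·2.906 = 170.1; c'Δl = 36.90; W sinα = 17.8
Slice 4: Δl = 1.2/cos12.4° = 1.229 m; N'_4 = 111·cos12.4° − 46·1.229 = 51.9; c'Δl = 15.60; W sinα = 23.8
Slice 5: Δl = 2.9/cos21.4° = 3.115 m; N'_5 = 233·cos21.4° − 34·3.115 = 111.0; c'Δl = 39.56; W sinα = 85.0
Slice 6: Δl = 2.9/cos35.4° = 3.558 m; N'_6 = 145·cos35.4° − 7·3.558 = 93.3; c'Δl = 45.18; W sinα = 84.0
Slice 7: Δl = 1.3/cos47.2° = 1.913 m; N'_7 = 19·cos47.2° − 6·1.913 = 1.4; c'Δl = 24.30; W sinα = 13.9
Σc'Δl = 216.1 kN/m; ΣN' = 623.0 kN/m; ΣW sinα = 179.1 kN/m
Resisting = 216.1 + 623.0·tan28.8° = 216.1 + 342.5 = 558.7 kN/m
FS = 558.7 / 179.1 = 3.120

FS = 3.12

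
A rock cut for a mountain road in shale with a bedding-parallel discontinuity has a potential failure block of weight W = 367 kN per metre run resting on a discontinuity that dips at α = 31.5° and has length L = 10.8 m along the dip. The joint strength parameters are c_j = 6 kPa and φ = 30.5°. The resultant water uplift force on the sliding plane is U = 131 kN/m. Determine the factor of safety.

Resolving the block weight along and normal to the plane and applying the Mohr–Coulomb strength on the joint:
N' = W cosα − U = 367·cos31.5° − 131 = 181.9 kN/m
Driving force T = W sinα = 367·sin31.5° = 191.8 kN/m
Resisting force R = c_j·L + N'·tanφ = 6·10.8 + 181.9·tan30.5° = 64.8 + 107.2 = 172.0 kN/m
FS = R / T = 172.0 / 191.8 = 0.897

FS = 0.90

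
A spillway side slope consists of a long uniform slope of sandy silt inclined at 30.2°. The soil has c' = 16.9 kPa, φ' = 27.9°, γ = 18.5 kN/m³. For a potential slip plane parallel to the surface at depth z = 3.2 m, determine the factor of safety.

FS = 1.57

For an infinite slope with a slip plane parallel to the surface (no pore pressure): FS = [c' + γz cos²β tanφ'] / [γz sinβ cosβ].
γz = 18.5·3.2 = 59.20 kN/m²
Numerator = 16.9 + 59.20·cos²30.2°·tan27.9° = 16.9 + 59.20·0.7470·0.5295 = 40.314 kPa
Denominator = 59.20·sin30.2°·cos30.2° = 59.20·0.5030·0.8643 = 25.737 kPa
FS = 40.314 / 25.737 = 1.566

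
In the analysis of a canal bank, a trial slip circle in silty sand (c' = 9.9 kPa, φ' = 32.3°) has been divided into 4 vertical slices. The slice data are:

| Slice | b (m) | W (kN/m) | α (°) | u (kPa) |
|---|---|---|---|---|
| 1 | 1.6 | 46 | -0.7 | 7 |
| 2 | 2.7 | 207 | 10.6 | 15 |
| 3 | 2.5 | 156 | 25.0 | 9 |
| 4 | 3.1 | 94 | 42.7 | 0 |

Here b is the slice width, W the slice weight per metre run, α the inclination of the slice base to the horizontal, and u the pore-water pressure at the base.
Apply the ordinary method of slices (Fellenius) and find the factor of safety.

Ordinary method of slices: FS = Σ[c'·Δl_i + (W_i cosα_i − u_i·Δl_i)·tanφ'] / Σ W_i sinα_i, with Δl_i = b_i / cosα_i.
Slice 1: Δl = 1.6/cos(-0.7°) = 1.600 m; N'_1 = 46·cos(-0.7°) − 7·1.600 = 34.8; c'Δl = 15.84; W sinα = -0.6
Slice 2: Δl = 2.7/cos10.6° = 2.747 m; N'_2 = 207·cos10.6° − 15·2.747 = 162.3; c'Δl = 27.19; W sinα = 38.1
Slice 3: Δl = 2.5/cos25.0° = 2.758 m; N'_3 = 156·cos25.0° − 9·2.758 = 116.6; c'Δl = 27.31; W sinα = 65.9
Slice 4: Δl = 3.1/cos42.7° = 4.218 m; N'_4 = 94·cos42.7° − 0·4.218 = 69.1; c'Δl = 41.76; W sinα = 63.7
Σc'Δl = 112.1 kN/m; ΣN' = 382.7 kN/m; ΣW sinα = 167.2 kN/m
Resisting = 112.1 + 382.7·tan32.3° = 112.1 + 241.9 = 354.0 kN/m
FS = 354.0 / 167.2 = 2.118

FS = 2.12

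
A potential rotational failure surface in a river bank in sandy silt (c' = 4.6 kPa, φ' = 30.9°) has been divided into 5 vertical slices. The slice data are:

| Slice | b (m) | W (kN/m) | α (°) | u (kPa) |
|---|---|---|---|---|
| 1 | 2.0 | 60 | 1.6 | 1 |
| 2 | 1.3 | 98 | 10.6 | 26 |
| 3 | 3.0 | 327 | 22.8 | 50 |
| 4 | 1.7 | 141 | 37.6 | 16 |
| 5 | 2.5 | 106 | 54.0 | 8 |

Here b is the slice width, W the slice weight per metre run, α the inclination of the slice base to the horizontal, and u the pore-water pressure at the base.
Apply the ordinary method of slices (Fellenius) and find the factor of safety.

FS = 0.87

Ordinary method of slices: FS = Σ[c'·Δl_i + (W_i cosα_i − u_i·Δl_i)·tanφ'] / Σ W_i sinα_i, with Δl_i = b_i / cosα_i.
Slice 1: Δl = 2.0/cos1.6° = 2.001 m; N'_1 = 60·cos1.6° − 1·2.001 = 58.0; c'Δl = 9.20; W sinα = 1.7
Slice 2: Δl = 1.3/cos10.6° = 1.323 m; N'_2 = 98·cos10.6° − 26·1.323 = 61.9; c'Δl = 6.08; W sinα = 18.0
Slice 3: Δl = 3.0/cos22.8° = 3.254 m; N'_3 = 327·cos22.8° − 50·3.254 = 138.7; c'Δl = 14.97; W sinα = 126.7
Slice 4: Δl = 1.7/cos37.6° = 2.146 m; N'_4 = 141·cos37.6° − 16·2.146 = 77.4; c'Δl = 9.87; W sinα = 86.0
Slice 5: Δl = 2.5/cos54.0° = 4.253 m; N'_5 = 106·cos54.0° − 8·4.253 = 28.3; c'Δl = 19.56; W sinα = 85.8
Σc'Δl = 59.7 kN/m; ΣN' = 364.3 kN/m; ΣW sinα = 318.2 kN/m
Resisting = 59.7 + 364.3·tan30.9° = 59.7 + 218.0 = 277.7 kN/m
FS = 277.7 / 318.2 = 0.873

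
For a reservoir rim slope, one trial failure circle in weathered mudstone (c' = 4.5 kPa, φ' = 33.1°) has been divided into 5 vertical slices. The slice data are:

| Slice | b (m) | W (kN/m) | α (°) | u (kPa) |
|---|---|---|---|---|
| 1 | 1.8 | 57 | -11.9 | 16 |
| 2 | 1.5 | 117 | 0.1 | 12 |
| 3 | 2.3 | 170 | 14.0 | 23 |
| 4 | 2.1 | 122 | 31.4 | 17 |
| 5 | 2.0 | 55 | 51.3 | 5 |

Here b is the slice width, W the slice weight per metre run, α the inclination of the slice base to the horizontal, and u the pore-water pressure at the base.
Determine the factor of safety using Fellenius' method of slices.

FS = 1.89

Ordinary method of slices: FS = Σ[c'·Δl_i + (W_i cosα_i − u_i·Δl_i)·tanφ'] / Σ W_i sinα_i, with Δl_i = b_i / cosα_i.
Slice 1: Δl = 1.8/cos(-11.9°) = 1.840 m; N'_1 = 57·cos(-11.9°) − 16·1.840 = 26.3; c'Δl = 8.28; W sinα = -11.8
Slice 2: Δl = 1.5/cos0.1° = 1.500 m; N'_2 = 117·cos0.1° − 12·1.500 = 99.0; c'Δl = 6.75; W sinα = 0.2
Slice 3: Δl = 2.3/cos14.0° = 2.370 m; N'_3 = 170·cos14.0° − 23·2.370 = 110.4; c'Δl = 10.67; W sinα = 41.1
Slice 4: Δl = 2.1/cos31.4° = 2.460 m; N'_4 = 122·cos31.4° − 17·2.460 = 62.3; c'Δl = 11.07; W sinα = 63.6
Slice 5: Δl = 2.0/cos51.3° = 3.199 m; N'_5 = 55·cos51.3° − 5·3.199 = 18.4; c'Δl = 14.39; W sinα = 42.9
Σc'Δl = 51.2 kN/m; ΣN' = 316.5 kN/m; ΣW sinα = 136.1 kN/m
Resisting = 51.2 + 316.5·tan33.1° = 51.2 + 206.3 = 257.5 kN/m
FS = 257.5 / 136.1 = 1.892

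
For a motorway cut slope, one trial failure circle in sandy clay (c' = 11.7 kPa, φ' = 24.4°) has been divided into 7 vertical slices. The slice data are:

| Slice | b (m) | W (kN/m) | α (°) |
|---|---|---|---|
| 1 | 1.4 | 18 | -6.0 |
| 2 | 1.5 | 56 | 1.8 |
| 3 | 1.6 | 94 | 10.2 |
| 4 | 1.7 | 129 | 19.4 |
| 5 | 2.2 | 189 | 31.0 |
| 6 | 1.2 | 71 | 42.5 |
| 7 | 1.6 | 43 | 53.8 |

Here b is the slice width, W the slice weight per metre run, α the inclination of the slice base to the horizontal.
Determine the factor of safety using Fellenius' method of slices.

FS = 1.65

Ordinary method of slices: FS = Σ[c'·Δl_i + (W_i cosα_i)·tanφ'] / Σ W_i sinα_i, with Δl_i = b_i / cosα_i.
Slice 1: Δl = 1.4/cos(-6.0°) = 1.408 m; N'_1 = 18·cos(-6.0°) = 17.9; c'Δl = 16.47; W sinα = -1.9
Slice 2: Δl = 1.5/cos1.8° = 1.501 m; N'_2 = 56·cos1.8° = 56.0; c'Δl = 17.56; W sinα = 1.8
Slice 3: Δl = 1.6/cos10.2° = 1.626 m; N'_3 = 94·cos10.2° = 92.5; c'Δl = 19.02; W sinα = 16.6
Slice 4: Δl = 1.7/cos19.4° = 1.802 m; N'_4 = 129·cos19.4° = 121.7; c'Δl = 21.09; W sinα = 42.8
Slice 5: Δl = 2.2/cos31.0° = 2.567 m; N'_5 = 189·cos31.0° = 162.0; c'Δl = 30.03; W sinα = 97.3
Slice 6: Δl = 1.2/cos42.5° = 1.628 m; N'_6 = 71·cos42.5° = 52.3; c'Δl = 19.04; W sinα = 48.0
Slice 7: Δl = 1.6/cos53.8° = 2.709 m; N'_7 = 43·cos53.8° = 25.4; c'Δl = 31.70; W sinα = 34.7
Σc'Δl = 154.9 kN/m; ΣN' = 527.8 kN/m; ΣW sinα = 239.4 kN/m
Resisting = 154.9 + 527.8·tan24.4° = 154.9 + 239.4 = 394.3 kN/m
FS = 394.3 / 239.4 = 1.647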